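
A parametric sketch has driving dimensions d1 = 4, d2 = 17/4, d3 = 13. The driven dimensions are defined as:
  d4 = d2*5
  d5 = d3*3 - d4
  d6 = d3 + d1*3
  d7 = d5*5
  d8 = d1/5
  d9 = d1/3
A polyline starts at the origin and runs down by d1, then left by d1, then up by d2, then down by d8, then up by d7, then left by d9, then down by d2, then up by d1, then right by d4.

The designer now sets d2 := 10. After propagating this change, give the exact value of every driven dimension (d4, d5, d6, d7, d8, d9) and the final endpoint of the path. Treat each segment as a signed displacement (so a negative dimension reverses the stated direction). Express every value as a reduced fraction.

d4 = 50
d5 = -11
d6 = 25
d7 = -55
d8 = 4/5
d9 = 4/3
endpoint = (134/3, -279/5)

Apply edit: d2 := 10
  d4 = d2*5 = 50
  d5 = d3*3 - d4 = -11
  d6 = d3 + d1*3 = 25
  d7 = d5*5 = -55
  d8 = d1/5 = 4/5
  d9 = d1/3 = 4/3
Walk from origin (0, 0):
  seg 1: down by d1 = 4 → (0, -4)
  seg 2: left by d1 = 4 → (-4, -4)
  seg 3: up by d2 = 10 → (-4, 6)
  seg 4: down by d8 = 4/5 → (-4, 26/5)
  seg 5: up by d7 = -55 → (-4, -249/5)
  seg 6: left by d9 = 4/3 → (-16/3, -249/5)
  seg 7: down by d2 = 10 → (-16/3, -299/5)
  seg 8: up by d1 = 4 → (-16/3, -279/5)
  seg 9: right by d4 = 50 → (134/3, -279/5)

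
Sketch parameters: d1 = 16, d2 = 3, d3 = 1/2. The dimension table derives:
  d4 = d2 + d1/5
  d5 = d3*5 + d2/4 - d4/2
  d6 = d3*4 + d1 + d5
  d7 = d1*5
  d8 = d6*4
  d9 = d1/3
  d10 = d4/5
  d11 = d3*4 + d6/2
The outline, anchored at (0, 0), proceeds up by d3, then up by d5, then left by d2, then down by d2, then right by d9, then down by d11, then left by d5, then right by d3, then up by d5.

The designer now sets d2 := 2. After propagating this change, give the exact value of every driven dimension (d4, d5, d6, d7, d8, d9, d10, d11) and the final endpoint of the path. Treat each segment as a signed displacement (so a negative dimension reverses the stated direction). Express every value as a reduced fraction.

d4 = 26/5
d5 = 2/5
d6 = 92/5
d7 = 80
d8 = 368/5
d9 = 16/3
d10 = 26/25
d11 = 56/5
endpoint = (103/30, -119/10)

Apply edit: d2 := 2
  d4 = d2 + d1/5 = 26/5
  d5 = d3*5 + d2/4 - d4/2 = 2/5
  d6 = d3*4 + d1 + d5 = 92/5
  d7 = d1*5 = 80
  d8 = d6*4 = 368/5
  d9 = d1/3 = 16/3
  d10 = d4/5 = 26/25
  d11 = d3*4 + d6/2 = 56/5
Walk from origin (0, 0):
  seg 1: up by d3 = 1/2 → (0, 1/2)
  seg 2: up by d5 = 2/5 → (0, 9/10)
  seg 3: left by d2 = 2 → (-2, 9/10)
  seg 4: down by d2 = 2 → (-2, -11/10)
  seg 5: right by d9 = 16/3 → (10/3, -11/10)
  seg 6: down by d11 = 56/5 → (10/3, -123/10)
  seg 7: left by d5 = 2/5 → (44/15, -123/10)
  seg 8: right by d3 = 1/2 → (103/30, -123/10)
  seg 9: up by d5 = 2/5 → (103/30, -119/10)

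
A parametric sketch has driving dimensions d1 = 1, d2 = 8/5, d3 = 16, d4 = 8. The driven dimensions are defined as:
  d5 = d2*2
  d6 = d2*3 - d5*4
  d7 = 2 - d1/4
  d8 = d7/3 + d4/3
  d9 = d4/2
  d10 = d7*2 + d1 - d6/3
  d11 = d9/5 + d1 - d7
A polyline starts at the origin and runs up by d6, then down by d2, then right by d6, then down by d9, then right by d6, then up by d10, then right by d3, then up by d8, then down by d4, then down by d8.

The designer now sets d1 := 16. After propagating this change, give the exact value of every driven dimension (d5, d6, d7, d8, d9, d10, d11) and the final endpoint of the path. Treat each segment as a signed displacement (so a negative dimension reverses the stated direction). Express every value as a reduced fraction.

Apply edit: d1 := 16
  d5 = d2*2 = 16/5
  d6 = d2*3 - d5*4 = -8
  d7 = 2 - d1/4 = -2
  d8 = d7/3 + d4/3 = 2
  d9 = d4/2 = 4
  d10 = d7*2 + d1 - d6/3 = 44/3
  d11 = d9/5 + d1 - d7 = 94/5
Walk from origin (0, 0):
  seg 1: up by d6 = -8 → (0, -8)
  seg 2: down by d2 = 8/5 → (0, -48/5)
  seg 3: right by d6 = -8 → (-8, -48/5)
  seg 4: down by d9 = 4 → (-8, -68/5)
  seg 5: right by d6 = -8 → (-16, -68/5)
  seg 6: up by d10 = 44/3 → (-16, 16/15)
  seg 7: right by d3 = 16 → (0, 16/15)
  seg 8: up by d8 = 2 → (0, 46/15)
  seg 9: down by d4 = 8 → (0, -74/15)
  seg 10: down by d8 = 2 → (0, -104/15)

d5 = 16/5
d6 = -8
d7 = -2
d8 = 2
d9 = 4
d10 = 44/3
d11 = 94/5
endpoint = (0, -104/15)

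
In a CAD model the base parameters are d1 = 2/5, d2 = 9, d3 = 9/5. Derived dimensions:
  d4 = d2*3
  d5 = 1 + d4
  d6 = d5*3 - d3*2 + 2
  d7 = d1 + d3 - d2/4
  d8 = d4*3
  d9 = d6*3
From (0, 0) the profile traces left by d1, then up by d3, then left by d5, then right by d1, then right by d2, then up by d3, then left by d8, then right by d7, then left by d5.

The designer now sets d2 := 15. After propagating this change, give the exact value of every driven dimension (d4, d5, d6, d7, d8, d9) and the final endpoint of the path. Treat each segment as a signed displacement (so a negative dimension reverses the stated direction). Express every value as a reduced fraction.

d4 = 45
d5 = 46
d6 = 682/5
d7 = -31/20
d8 = 135
d9 = 2046/5
endpoint = (-4271/20, 18/5)

Apply edit: d2 := 15
  d4 = d2*3 = 45
  d5 = 1 + d4 = 46
  d6 = d5*3 - d3*2 + 2 = 682/5
  d7 = d1 + d3 - d2/4 = -31/20
  d8 = d4*3 = 135
  d9 = d6*3 = 2046/5
Walk from origin (0, 0):
  seg 1: left by d1 = 2/5 → (-2/5, 0)
  seg 2: up by d3 = 9/5 → (-2/5, 9/5)
  seg 3: left by d5 = 46 → (-232/5, 9/5)
  seg 4: right by d1 = 2/5 → (-46, 9/5)
  seg 5: right by d2 = 15 → (-31, 9/5)
  seg 6: up by d3 = 9/5 → (-31, 18/5)
  seg 7: left by d8 = 135 → (-166, 18/5)
  seg 8: right by d7 = -31/20 → (-3351/20, 18/5)
  seg 9: left by d5 = 46 → (-4271/20, 18/5)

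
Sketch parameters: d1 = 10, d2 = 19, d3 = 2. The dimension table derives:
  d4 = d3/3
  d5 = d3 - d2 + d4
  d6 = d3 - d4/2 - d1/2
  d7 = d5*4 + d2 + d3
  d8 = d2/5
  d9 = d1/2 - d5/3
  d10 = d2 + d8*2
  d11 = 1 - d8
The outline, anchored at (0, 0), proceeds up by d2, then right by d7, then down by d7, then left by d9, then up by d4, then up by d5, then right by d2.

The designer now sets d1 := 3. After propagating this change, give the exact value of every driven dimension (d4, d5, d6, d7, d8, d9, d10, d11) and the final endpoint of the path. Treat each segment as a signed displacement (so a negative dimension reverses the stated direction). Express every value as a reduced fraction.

Apply edit: d1 := 3
  d4 = d3/3 = 2/3
  d5 = d3 - d2 + d4 = -49/3
  d6 = d3 - d4/2 - d1/2 = 1/6
  d7 = d5*4 + d2 + d3 = -133/3
  d8 = d2/5 = 19/5
  d9 = d1/2 - d5/3 = 125/18
  d10 = d2 + d8*2 = 133/5
  d11 = 1 - d8 = -14/5
Walk from origin (0, 0):
  seg 1: up by d2 = 19 → (0, 19)
  seg 2: right by d7 = -133/3 → (-133/3, 19)
  seg 3: down by d7 = -133/3 → (-133/3, 190/3)
  seg 4: left by d9 = 125/18 → (-923/18, 190/3)
  seg 5: up by d4 = 2/3 → (-923/18, 64)
  seg 6: up by d5 = -49/3 → (-923/18, 143/3)
  seg 7: right by d2 = 19 → (-581/18, 143/3)

d4 = 2/3
d5 = -49/3
d6 = 1/6
d7 = -133/3
d8 = 19/5
d9 = 125/18
d10 = 133/5
d11 = -14/5
endpoint = (-581/18, 143/3)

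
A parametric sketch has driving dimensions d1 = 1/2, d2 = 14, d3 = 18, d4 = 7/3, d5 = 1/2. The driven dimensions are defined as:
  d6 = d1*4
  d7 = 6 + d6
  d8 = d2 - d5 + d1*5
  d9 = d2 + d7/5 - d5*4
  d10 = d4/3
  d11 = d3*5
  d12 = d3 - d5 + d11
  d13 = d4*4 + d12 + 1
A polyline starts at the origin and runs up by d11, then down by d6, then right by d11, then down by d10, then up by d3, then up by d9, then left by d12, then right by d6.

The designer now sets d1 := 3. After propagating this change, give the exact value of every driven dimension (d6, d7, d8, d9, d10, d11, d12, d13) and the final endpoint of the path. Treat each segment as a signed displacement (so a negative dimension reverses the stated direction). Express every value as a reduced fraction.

d6 = 12
d7 = 18
d8 = 57/2
d9 = 78/5
d10 = 7/9
d11 = 90
d12 = 215/2
d13 = 707/6
endpoint = (-11/2, 4987/45)

Apply edit: d1 := 3
  d6 = d1*4 = 12
  d7 = 6 + d6 = 18
  d8 = d2 - d5 + d1*5 = 57/2
  d9 = d2 + d7/5 - d5*4 = 78/5
  d10 = d4/3 = 7/9
  d11 = d3*5 = 90
  d12 = d3 - d5 + d11 = 215/2
  d13 = d4*4 + d12 + 1 = 707/6
Walk from origin (0, 0):
  seg 1: up by d11 = 90 → (0, 90)
  seg 2: down by d6 = 12 → (0, 78)
  seg 3: right by d11 = 90 → (90, 78)
  seg 4: down by d10 = 7/9 → (90, 695/9)
  seg 5: up by d3 = 18 → (90, 857/9)
  seg 6: up by d9 = 78/5 → (90, 4987/45)
  seg 7: left by d12 = 215/2 → (-35/2, 4987/45)
  seg 8: right by d6 = 12 → (-11/2, 4987/45)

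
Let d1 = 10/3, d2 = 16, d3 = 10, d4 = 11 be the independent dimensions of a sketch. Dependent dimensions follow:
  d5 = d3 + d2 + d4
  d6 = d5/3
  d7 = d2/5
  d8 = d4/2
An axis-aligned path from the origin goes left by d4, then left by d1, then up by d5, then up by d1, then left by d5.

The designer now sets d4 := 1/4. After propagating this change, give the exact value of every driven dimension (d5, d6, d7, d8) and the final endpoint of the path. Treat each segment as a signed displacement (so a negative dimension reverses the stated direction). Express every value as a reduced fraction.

Apply edit: d4 := 1/4
  d5 = d3 + d2 + d4 = 105/4
  d6 = d5/3 = 35/4
  d7 = d2/5 = 16/5
  d8 = d4/2 = 1/8
Walk from origin (0, 0):
  seg 1: left by d4 = 1/4 → (-1/4, 0)
  seg 2: left by d1 = 10/3 → (-43/12, 0)
  seg 3: up by d5 = 105/4 → (-43/12, 105/4)
  seg 4: up by d1 = 10/3 → (-43/12, 355/12)
  seg 5: left by d5 = 105/4 → (-179/6, 355/12)

d5 = 105/4
d6 = 35/4
d7 = 16/5
d8 = 1/8
endpoint = (-179/6, 355/12)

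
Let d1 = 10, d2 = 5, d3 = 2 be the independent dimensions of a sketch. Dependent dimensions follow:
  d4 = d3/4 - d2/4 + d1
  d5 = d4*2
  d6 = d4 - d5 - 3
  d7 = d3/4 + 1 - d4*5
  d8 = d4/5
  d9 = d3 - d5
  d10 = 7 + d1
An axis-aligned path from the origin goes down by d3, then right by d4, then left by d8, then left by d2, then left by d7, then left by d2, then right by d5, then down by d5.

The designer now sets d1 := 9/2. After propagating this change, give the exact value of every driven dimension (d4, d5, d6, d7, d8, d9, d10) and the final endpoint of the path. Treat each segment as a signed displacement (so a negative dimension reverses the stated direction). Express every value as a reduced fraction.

Apply edit: d1 := 9/2
  d4 = d3/4 - d2/4 + d1 = 15/4
  d5 = d4*2 = 15/2
  d6 = d4 - d5 - 3 = -27/4
  d7 = d3/4 + 1 - d4*5 = -69/4
  d8 = d4/5 = 3/4
  d9 = d3 - d5 = -11/2
  d10 = 7 + d1 = 23/2
Walk from origin (0, 0):
  seg 1: down by d3 = 2 → (0, -2)
  seg 2: right by d4 = 15/4 → (15/4, -2)
  seg 3: left by d8 = 3/4 → (3, -2)
  seg 4: left by d2 = 5 → (-2, -2)
  seg 5: left by d7 = -69/4 → (61/4, -2)
  seg 6: left by d2 = 5 → (41/4, -2)
  seg 7: right by d5 = 15/2 → (71/4, -2)
  seg 8: down by d5 = 15/2 → (71/4, -19/2)

d4 = 15/4
d5 = 15/2
d6 = -27/4
d7 = -69/4
d8 = 3/4
d9 = -11/2
d10 = 23/2
endpoint = (71/4, -19/2)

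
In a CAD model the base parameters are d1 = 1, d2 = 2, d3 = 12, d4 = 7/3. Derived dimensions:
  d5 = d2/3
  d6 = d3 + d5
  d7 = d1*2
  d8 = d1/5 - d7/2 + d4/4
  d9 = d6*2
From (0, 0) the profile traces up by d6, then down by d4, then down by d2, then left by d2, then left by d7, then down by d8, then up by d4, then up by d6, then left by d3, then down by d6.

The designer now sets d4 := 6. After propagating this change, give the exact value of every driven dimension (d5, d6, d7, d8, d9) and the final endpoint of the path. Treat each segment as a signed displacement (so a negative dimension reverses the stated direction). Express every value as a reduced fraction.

d5 = 2/3
d6 = 38/3
d7 = 2
d8 = 7/10
d9 = 76/3
endpoint = (-16, 299/30)

Apply edit: d4 := 6
  d5 = d2/3 = 2/3
  d6 = d3 + d5 = 38/3
  d7 = d1*2 = 2
  d8 = d1/5 - d7/2 + d4/4 = 7/10
  d9 = d6*2 = 76/3
Walk from origin (0, 0):
  seg 1: up by d6 = 38/3 → (0, 38/3)
  seg 2: down by d4 = 6 → (0, 20/3)
  seg 3: down by d2 = 2 → (0, 14/3)
  seg 4: left by d2 = 2 → (-2, 14/3)
  seg 5: left by d7 = 2 → (-4, 14/3)
  seg 6: down by d8 = 7/10 → (-4, 119/30)
  seg 7: up by d4 = 6 → (-4, 299/30)
  seg 8: up by d6 = 38/3 → (-4, 679/30)
  seg 9: left by d3 = 12 → (-16, 679/30)
  seg 10: down by d6 = 38/3 → (-16, 299/30)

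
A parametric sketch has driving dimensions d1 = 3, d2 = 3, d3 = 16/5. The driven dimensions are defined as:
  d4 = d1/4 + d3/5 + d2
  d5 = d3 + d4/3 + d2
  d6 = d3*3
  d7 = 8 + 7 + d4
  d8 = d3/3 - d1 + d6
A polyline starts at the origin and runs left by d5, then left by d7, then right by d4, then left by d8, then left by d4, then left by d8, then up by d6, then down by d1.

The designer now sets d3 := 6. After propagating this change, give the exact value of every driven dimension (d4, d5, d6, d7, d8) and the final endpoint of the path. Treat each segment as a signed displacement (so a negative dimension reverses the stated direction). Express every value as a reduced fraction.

Apply edit: d3 := 6
  d4 = d1/4 + d3/5 + d2 = 99/20
  d5 = d3 + d4/3 + d2 = 213/20
  d6 = d3*3 = 18
  d7 = 8 + 7 + d4 = 399/20
  d8 = d3/3 - d1 + d6 = 17
Walk from origin (0, 0):
  seg 1: left by d5 = 213/20 → (-213/20, 0)
  seg 2: left by d7 = 399/20 → (-153/5, 0)
  seg 3: right by d4 = 99/20 → (-513/20, 0)
  seg 4: left by d8 = 17 → (-853/20, 0)
  seg 5: left by d4 = 99/20 → (-238/5, 0)
  seg 6: left by d8 = 17 → (-323/5, 0)
  seg 7: up by d6 = 18 → (-323/5, 18)
  seg 8: down by d1 = 3 → (-323/5, 15)

d4 = 99/20
d5 = 213/20
d6 = 18
d7 = 399/20
d8 = 17
endpoint = (-323/5, 15)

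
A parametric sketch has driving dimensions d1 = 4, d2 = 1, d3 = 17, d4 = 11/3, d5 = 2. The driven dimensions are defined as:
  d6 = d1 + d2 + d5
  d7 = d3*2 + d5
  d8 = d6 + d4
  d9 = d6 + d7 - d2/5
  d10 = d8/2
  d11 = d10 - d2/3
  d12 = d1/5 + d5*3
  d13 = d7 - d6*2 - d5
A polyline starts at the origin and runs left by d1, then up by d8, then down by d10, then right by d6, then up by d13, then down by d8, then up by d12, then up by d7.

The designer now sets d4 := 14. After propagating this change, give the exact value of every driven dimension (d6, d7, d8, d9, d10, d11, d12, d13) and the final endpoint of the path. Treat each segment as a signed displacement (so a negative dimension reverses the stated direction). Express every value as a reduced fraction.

d6 = 7
d7 = 36
d8 = 21
d9 = 214/5
d10 = 21/2
d11 = 61/6
d12 = 34/5
d13 = 20
endpoint = (3, 523/10)

Apply edit: d4 := 14
  d6 = d1 + d2 + d5 = 7
  d7 = d3*2 + d5 = 36
  d8 = d6 + d4 = 21
  d9 = d6 + d7 - d2/5 = 214/5
  d10 = d8/2 = 21/2
  d11 = d10 - d2/3 = 61/6
  d12 = d1/5 + d5*3 = 34/5
  d13 = d7 - d6*2 - d5 = 20
Walk from origin (0, 0):
  seg 1: left by d1 = 4 → (-4, 0)
  seg 2: up by d8 = 21 → (-4, 21)
  seg 3: down by d10 = 21/2 → (-4, 21/2)
  seg 4: right by d6 = 7 → (3, 21/2)
  seg 5: up by d13 = 20 → (3, 61/2)
  seg 6: down by d8 = 21 → (3, 19/2)
  seg 7: up by d12 = 34/5 → (3, 163/10)
  seg 8: up by d7 = 36 → (3, 523/10)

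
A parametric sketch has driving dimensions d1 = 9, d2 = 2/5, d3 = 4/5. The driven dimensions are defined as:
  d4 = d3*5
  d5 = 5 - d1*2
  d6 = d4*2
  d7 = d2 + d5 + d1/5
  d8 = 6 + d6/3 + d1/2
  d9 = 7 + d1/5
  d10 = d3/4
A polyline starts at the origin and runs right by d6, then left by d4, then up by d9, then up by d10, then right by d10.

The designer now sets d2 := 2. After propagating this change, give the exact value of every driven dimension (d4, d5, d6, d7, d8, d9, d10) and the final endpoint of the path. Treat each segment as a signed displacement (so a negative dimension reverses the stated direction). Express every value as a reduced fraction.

Apply edit: d2 := 2
  d4 = d3*5 = 4
  d5 = 5 - d1*2 = -13
  d6 = d4*2 = 8
  d7 = d2 + d5 + d1/5 = -46/5
  d8 = 6 + d6/3 + d1/2 = 79/6
  d9 = 7 + d1/5 = 44/5
  d10 = d3/4 = 1/5
Walk from origin (0, 0):
  seg 1: right by d6 = 8 → (8, 0)
  seg 2: left by d4 = 4 → (4, 0)
  seg 3: up by d9 = 44/5 → (4, 44/5)
  seg 4: up by d10 = 1/5 → (4, 9)
  seg 5: right by d10 = 1/5 → (21/5, 9)

d4 = 4
d5 = -13
d6 = 8
d7 = -46/5
d8 = 79/6
d9 = 44/5
d10 = 1/5
endpoint = (21/5, 9)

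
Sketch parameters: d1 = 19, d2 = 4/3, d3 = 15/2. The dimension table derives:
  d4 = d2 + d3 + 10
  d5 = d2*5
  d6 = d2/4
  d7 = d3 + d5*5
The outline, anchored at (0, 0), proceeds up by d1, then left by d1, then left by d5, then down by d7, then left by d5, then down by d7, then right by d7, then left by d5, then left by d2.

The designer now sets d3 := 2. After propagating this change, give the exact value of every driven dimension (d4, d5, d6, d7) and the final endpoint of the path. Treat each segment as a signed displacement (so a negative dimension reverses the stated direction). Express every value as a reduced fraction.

Apply edit: d3 := 2
  d4 = d2 + d3 + 10 = 40/3
  d5 = d2*5 = 20/3
  d6 = d2/4 = 1/3
  d7 = d3 + d5*5 = 106/3
Walk from origin (0, 0):
  seg 1: up by d1 = 19 → (0, 19)
  seg 2: left by d1 = 19 → (-19, 19)
  seg 3: left by d5 = 20/3 → (-77/3, 19)
  seg 4: down by d7 = 106/3 → (-77/3, -49/3)
  seg 5: left by d5 = 20/3 → (-97/3, -49/3)
  seg 6: down by d7 = 106/3 → (-97/3, -155/3)
  seg 7: right by d7 = 106/3 → (3, -155/3)
  seg 8: left by d5 = 20/3 → (-11/3, -155/3)
  seg 9: left by d2 = 4/3 → (-5, -155/3)

d4 = 40/3
d5 = 20/3
d6 = 1/3
d7 = 106/3
endpoint = (-5, -155/3)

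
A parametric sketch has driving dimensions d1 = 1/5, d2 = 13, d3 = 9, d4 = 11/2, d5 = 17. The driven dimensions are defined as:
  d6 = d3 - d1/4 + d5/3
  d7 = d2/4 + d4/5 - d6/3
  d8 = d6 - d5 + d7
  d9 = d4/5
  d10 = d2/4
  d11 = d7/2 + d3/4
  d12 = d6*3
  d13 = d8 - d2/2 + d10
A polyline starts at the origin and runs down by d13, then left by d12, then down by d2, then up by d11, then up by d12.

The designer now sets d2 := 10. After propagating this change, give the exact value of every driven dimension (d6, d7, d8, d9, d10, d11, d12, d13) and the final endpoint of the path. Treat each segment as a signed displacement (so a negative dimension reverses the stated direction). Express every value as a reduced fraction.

Apply edit: d2 := 10
  d6 = d3 - d1/4 + d5/3 = 877/60
  d7 = d2/4 + d4/5 - d6/3 = -229/180
  d8 = d6 - d5 + d7 = -329/90
  d9 = d4/5 = 11/10
  d10 = d2/4 = 5/2
  d11 = d7/2 + d3/4 = 581/360
  d12 = d6*3 = 877/20
  d13 = d8 - d2/2 + d10 = -277/45
Walk from origin (0, 0):
  seg 1: down by d13 = -277/45 → (0, 277/45)
  seg 2: left by d12 = 877/20 → (-877/20, 277/45)
  seg 3: down by d2 = 10 → (-877/20, -173/45)
  seg 4: up by d11 = 581/360 → (-877/20, -803/360)
  seg 5: up by d12 = 877/20 → (-877/20, 14983/360)

d6 = 877/60
d7 = -229/180
d8 = -329/90
d9 = 11/10
d10 = 5/2
d11 = 581/360
d12 = 877/20
d13 = -277/45
endpoint = (-877/20, 14983/360)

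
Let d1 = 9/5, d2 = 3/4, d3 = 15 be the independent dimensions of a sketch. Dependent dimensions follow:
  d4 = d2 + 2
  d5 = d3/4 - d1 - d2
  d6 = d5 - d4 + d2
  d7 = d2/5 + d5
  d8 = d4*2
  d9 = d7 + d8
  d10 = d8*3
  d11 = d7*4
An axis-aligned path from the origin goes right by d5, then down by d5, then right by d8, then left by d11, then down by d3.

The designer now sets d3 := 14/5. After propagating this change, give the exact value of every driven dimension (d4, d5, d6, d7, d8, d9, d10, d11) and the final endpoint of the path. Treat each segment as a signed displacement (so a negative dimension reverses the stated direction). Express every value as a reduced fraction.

Apply edit: d3 := 14/5
  d4 = d2 + 2 = 11/4
  d5 = d3/4 - d1 - d2 = -37/20
  d6 = d5 - d4 + d2 = -77/20
  d7 = d2/5 + d5 = -17/10
  d8 = d4*2 = 11/2
  d9 = d7 + d8 = 19/5
  d10 = d8*3 = 33/2
  d11 = d7*4 = -34/5
Walk from origin (0, 0):
  seg 1: right by d5 = -37/20 → (-37/20, 0)
  seg 2: down by d5 = -37/20 → (-37/20, 37/20)
  seg 3: right by d8 = 11/2 → (73/20, 37/20)
  seg 4: left by d11 = -34/5 → (209/20, 37/20)
  seg 5: down by d3 = 14/5 → (209/20, -19/20)

d4 = 11/4
d5 = -37/20
d6 = -77/20
d7 = -17/10
d8 = 11/2
d9 = 19/5
d10 = 33/2
d11 = -34/5
endpoint = (209/20, -19/20)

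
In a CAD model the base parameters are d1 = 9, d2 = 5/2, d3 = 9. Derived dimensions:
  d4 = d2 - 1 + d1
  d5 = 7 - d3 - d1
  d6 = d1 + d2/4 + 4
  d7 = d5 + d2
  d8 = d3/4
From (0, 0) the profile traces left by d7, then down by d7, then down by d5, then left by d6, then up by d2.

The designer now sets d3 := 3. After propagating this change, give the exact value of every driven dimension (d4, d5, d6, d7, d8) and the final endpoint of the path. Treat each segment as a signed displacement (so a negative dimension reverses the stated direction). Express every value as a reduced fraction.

d4 = 21/2
d5 = -5
d6 = 109/8
d7 = -5/2
d8 = 3/4
endpoint = (-89/8, 10)

Apply edit: d3 := 3
  d4 = d2 - 1 + d1 = 21/2
  d5 = 7 - d3 - d1 = -5
  d6 = d1 + d2/4 + 4 = 109/8
  d7 = d5 + d2 = -5/2
  d8 = d3/4 = 3/4
Walk from origin (0, 0):
  seg 1: left by d7 = -5/2 → (5/2, 0)
  seg 2: down by d7 = -5/2 → (5/2, 5/2)
  seg 3: down by d5 = -5 → (5/2, 15/2)
  seg 4: left by d6 = 109/8 → (-89/8, 15/2)
  seg 5: up by d2 = 5/2 → (-89/8, 10)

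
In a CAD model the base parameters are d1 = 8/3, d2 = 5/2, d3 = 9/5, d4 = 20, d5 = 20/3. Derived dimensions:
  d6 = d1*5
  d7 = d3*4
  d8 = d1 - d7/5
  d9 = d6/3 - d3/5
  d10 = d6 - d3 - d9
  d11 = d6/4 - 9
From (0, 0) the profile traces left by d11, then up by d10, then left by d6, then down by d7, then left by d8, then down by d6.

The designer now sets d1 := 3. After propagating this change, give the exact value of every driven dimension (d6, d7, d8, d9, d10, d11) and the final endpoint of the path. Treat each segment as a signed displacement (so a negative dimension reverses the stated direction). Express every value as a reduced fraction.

Apply edit: d1 := 3
  d6 = d1*5 = 15
  d7 = d3*4 = 36/5
  d8 = d1 - d7/5 = 39/25
  d9 = d6/3 - d3/5 = 116/25
  d10 = d6 - d3 - d9 = 214/25
  d11 = d6/4 - 9 = -21/4
Walk from origin (0, 0):
  seg 1: left by d11 = -21/4 → (21/4, 0)
  seg 2: up by d10 = 214/25 → (21/4, 214/25)
  seg 3: left by d6 = 15 → (-39/4, 214/25)
  seg 4: down by d7 = 36/5 → (-39/4, 34/25)
  seg 5: left by d8 = 39/25 → (-1131/100, 34/25)
  seg 6: down by d6 = 15 → (-1131/100, -341/25)

d6 = 15
d7 = 36/5
d8 = 39/25
d9 = 116/25
d10 = 214/25
d11 = -21/4
endpoint = (-1131/100, -341/25)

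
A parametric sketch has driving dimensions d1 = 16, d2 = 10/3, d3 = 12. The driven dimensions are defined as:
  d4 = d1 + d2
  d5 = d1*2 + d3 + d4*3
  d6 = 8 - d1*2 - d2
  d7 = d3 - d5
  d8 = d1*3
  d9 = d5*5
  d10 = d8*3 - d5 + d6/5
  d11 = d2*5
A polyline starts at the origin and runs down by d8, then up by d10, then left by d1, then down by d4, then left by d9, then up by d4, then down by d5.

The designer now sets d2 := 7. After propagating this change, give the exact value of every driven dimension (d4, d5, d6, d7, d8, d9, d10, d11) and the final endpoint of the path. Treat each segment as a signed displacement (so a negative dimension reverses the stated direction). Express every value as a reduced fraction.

Apply edit: d2 := 7
  d4 = d1 + d2 = 23
  d5 = d1*2 + d3 + d4*3 = 113
  d6 = 8 - d1*2 - d2 = -31
  d7 = d3 - d5 = -101
  d8 = d1*3 = 48
  d9 = d5*5 = 565
  d10 = d8*3 - d5 + d6/5 = 124/5
  d11 = d2*5 = 35
Walk from origin (0, 0):
  seg 1: down by d8 = 48 → (0, -48)
  seg 2: up by d10 = 124/5 → (0, -116/5)
  seg 3: left by d1 = 16 → (-16, -116/5)
  seg 4: down by d4 = 23 → (-16, -231/5)
  seg 5: left by d9 = 565 → (-581, -231/5)
  seg 6: up by d4 = 23 → (-581, -116/5)
  seg 7: down by d5 = 113 → (-581, -681/5)

d4 = 23
d5 = 113
d6 = -31
d7 = -101
d8 = 48
d9 = 565
d10 = 124/5
d11 = 35
endpoint = (-581, -681/5)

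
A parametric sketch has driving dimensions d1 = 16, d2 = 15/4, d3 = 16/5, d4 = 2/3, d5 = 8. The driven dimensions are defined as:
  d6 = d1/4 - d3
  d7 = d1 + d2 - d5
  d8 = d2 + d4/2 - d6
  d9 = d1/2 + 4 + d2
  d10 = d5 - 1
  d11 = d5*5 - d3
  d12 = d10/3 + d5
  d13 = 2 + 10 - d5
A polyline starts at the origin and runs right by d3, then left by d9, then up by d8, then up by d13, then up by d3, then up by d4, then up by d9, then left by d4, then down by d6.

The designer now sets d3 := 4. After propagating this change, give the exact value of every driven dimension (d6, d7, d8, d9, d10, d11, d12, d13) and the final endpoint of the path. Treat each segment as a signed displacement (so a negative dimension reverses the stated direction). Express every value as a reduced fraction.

Apply edit: d3 := 4
  d6 = d1/4 - d3 = 0
  d7 = d1 + d2 - d5 = 47/4
  d8 = d2 + d4/2 - d6 = 49/12
  d9 = d1/2 + 4 + d2 = 63/4
  d10 = d5 - 1 = 7
  d11 = d5*5 - d3 = 36
  d12 = d10/3 + d5 = 31/3
  d13 = 2 + 10 - d5 = 4
Walk from origin (0, 0):
  seg 1: right by d3 = 4 → (4, 0)
  seg 2: left by d9 = 63/4 → (-47/4, 0)
  seg 3: up by d8 = 49/12 → (-47/4, 49/12)
  seg 4: up by d13 = 4 → (-47/4, 97/12)
  seg 5: up by d3 = 4 → (-47/4, 145/12)
  seg 6: up by d4 = 2/3 → (-47/4, 51/4)
  seg 7: up by d9 = 63/4 → (-47/4, 57/2)
  seg 8: left by d4 = 2/3 → (-149/12, 57/2)
  seg 9: down by d6 = 0 → (-149/12, 57/2)

d6 = 0
d7 = 47/4
d8 = 49/12
d9 = 63/4
d10 = 7
d11 = 36
d12 = 31/3
d13 = 4
endpoint = (-149/12, 57/2)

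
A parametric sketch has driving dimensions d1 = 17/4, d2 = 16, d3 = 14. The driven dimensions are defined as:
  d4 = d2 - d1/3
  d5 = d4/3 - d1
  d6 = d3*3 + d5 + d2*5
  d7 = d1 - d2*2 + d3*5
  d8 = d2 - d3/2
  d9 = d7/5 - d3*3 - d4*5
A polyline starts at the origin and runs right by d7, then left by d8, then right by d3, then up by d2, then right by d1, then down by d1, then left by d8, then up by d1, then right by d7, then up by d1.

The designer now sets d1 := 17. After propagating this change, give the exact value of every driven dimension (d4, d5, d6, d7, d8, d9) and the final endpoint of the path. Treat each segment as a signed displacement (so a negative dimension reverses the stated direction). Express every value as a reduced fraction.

d4 = 31/3
d5 = -122/9
d6 = 976/9
d7 = 55
d8 = 9
d9 = -248/3
endpoint = (123, 33)

Apply edit: d1 := 17
  d4 = d2 - d1/3 = 31/3
  d5 = d4/3 - d1 = -122/9
  d6 = d3*3 + d5 + d2*5 = 976/9
  d7 = d1 - d2*2 + d3*5 = 55
  d8 = d2 - d3/2 = 9
  d9 = d7/5 - d3*3 - d4*5 = -248/3
Walk from origin (0, 0):
  seg 1: right by d7 = 55 → (55, 0)
  seg 2: left by d8 = 9 → (46, 0)
  seg 3: right by d3 = 14 → (60, 0)
  seg 4: up by d2 = 16 → (60, 16)
  seg 5: right by d1 = 17 → (77, 16)
  seg 6: down by d1 = 17 → (77, -1)
  seg 7: left by d8 = 9 → (68, -1)
  seg 8: up by d1 = 17 → (68, 16)
  seg 9: right by d7 = 55 → (123, 16)
  seg 10: up by d1 = 17 → (123, 33)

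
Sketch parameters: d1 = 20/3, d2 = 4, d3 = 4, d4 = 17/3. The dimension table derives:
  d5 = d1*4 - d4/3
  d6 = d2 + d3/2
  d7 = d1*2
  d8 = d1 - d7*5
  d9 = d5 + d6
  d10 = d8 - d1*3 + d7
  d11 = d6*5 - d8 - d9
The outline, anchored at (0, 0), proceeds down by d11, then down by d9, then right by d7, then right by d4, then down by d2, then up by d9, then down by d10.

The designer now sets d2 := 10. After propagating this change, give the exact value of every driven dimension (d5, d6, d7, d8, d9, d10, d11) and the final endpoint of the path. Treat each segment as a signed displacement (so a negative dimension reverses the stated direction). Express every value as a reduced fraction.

Apply edit: d2 := 10
  d5 = d1*4 - d4/3 = 223/9
  d6 = d2 + d3/2 = 12
  d7 = d1*2 = 40/3
  d8 = d1 - d7*5 = -60
  d9 = d5 + d6 = 331/9
  d10 = d8 - d1*3 + d7 = -200/3
  d11 = d6*5 - d8 - d9 = 749/9
Walk from origin (0, 0):
  seg 1: down by d11 = 749/9 → (0, -749/9)
  seg 2: down by d9 = 331/9 → (0, -120)
  seg 3: right by d7 = 40/3 → (40/3, -120)
  seg 4: right by d4 = 17/3 → (19, -120)
  seg 5: down by d2 = 10 → (19, -130)
  seg 6: up by d9 = 331/9 → (19, -839/9)
  seg 7: down by d10 = -200/3 → (19, -239/9)

d5 = 223/9
d6 = 12
d7 = 40/3
d8 = -60
d9 = 331/9
d10 = -200/3
d11 = 749/9
endpoint = (19, -239/9)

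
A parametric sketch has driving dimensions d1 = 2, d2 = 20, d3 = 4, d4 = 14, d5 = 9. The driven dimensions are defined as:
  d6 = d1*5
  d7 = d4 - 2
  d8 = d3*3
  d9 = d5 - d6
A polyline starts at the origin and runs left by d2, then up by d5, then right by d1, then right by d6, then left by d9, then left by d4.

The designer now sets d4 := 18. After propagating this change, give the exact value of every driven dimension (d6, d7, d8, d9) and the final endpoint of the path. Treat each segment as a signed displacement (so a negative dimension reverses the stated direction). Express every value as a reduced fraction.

d6 = 10
d7 = 16
d8 = 12
d9 = -1
endpoint = (-25, 9)

Apply edit: d4 := 18
  d6 = d1*5 = 10
  d7 = d4 - 2 = 16
  d8 = d3*3 = 12
  d9 = d5 - d6 = -1
Walk from origin (0, 0):
  seg 1: left by d2 = 20 → (-20, 0)
  seg 2: up by d5 = 9 → (-20, 9)
  seg 3: right by d1 = 2 → (-18, 9)
  seg 4: right by d6 = 10 → (-8, 9)
  seg 5: left by d9 = -1 → (-7, 9)
  seg 6: left by d4 = 18 → (-25, 9)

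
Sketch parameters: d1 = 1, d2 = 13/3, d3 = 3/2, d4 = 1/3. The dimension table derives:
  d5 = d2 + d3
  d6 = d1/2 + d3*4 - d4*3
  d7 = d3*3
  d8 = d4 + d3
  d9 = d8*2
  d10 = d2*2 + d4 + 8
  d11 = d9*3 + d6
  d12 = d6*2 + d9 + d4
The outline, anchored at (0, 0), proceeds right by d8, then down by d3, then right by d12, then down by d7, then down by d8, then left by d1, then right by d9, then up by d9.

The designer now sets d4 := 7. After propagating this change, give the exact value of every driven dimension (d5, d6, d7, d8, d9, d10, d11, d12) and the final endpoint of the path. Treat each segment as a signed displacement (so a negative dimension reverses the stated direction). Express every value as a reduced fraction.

Apply edit: d4 := 7
  d5 = d2 + d3 = 35/6
  d6 = d1/2 + d3*4 - d4*3 = -29/2
  d7 = d3*3 = 9/2
  d8 = d4 + d3 = 17/2
  d9 = d8*2 = 17
  d10 = d2*2 + d4 + 8 = 71/3
  d11 = d9*3 + d6 = 73/2
  d12 = d6*2 + d9 + d4 = -5
Walk from origin (0, 0):
  seg 1: right by d8 = 17/2 → (17/2, 0)
  seg 2: down by d3 = 3/2 → (17/2, -3/2)
  seg 3: right by d12 = -5 → (7/2, -3/2)
  seg 4: down by d7 = 9/2 → (7/2, -6)
  seg 5: down by d8 = 17/2 → (7/2, -29/2)
  seg 6: left by d1 = 1 → (5/2, -29/2)
  seg 7: right by d9 = 17 → (39/2, -29/2)
  seg 8: up by d9 = 17 → (39/2, 5/2)

d5 = 35/6
d6 = -29/2
d7 = 9/2
d8 = 17/2
d9 = 17
d10 = 71/3
d11 = 73/2
d12 = -5
endpoint = (39/2, 5/2)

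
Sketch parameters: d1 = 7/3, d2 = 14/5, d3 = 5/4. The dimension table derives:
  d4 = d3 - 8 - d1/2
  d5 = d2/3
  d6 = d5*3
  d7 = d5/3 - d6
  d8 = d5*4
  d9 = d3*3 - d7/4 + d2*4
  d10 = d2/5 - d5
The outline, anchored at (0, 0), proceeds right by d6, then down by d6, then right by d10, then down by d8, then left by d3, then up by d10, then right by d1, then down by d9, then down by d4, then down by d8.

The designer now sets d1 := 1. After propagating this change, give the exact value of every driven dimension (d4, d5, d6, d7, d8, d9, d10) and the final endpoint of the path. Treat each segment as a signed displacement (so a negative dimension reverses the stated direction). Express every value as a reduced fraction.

d4 = -29/4
d5 = 14/15
d6 = 14/5
d7 = -112/45
d8 = 56/15
d9 = 2803/180
d10 = -28/75
endpoint = (653/300, -8533/450)

Apply edit: d1 := 1
  d4 = d3 - 8 - d1/2 = -29/4
  d5 = d2/3 = 14/15
  d6 = d5*3 = 14/5
  d7 = d5/3 - d6 = -112/45
  d8 = d5*4 = 56/15
  d9 = d3*3 - d7/4 + d2*4 = 2803/180
  d10 = d2/5 - d5 = -28/75
Walk from origin (0, 0):
  seg 1: right by d6 = 14/5 → (14/5, 0)
  seg 2: down by d6 = 14/5 → (14/5, -14/5)
  seg 3: right by d10 = -28/75 → (182/75, -14/5)
  seg 4: down by d8 = 56/15 → (182/75, -98/15)
  seg 5: left by d3 = 5/4 → (353/300, -98/15)
  seg 6: up by d10 = -28/75 → (353/300, -518/75)
  seg 7: right by d1 = 1 → (653/300, -518/75)
  seg 8: down by d9 = 2803/180 → (653/300, -20231/900)
  seg 9: down by d4 = -29/4 → (653/300, -6853/450)
  seg 10: down by d8 = 56/15 → (653/300, -8533/450)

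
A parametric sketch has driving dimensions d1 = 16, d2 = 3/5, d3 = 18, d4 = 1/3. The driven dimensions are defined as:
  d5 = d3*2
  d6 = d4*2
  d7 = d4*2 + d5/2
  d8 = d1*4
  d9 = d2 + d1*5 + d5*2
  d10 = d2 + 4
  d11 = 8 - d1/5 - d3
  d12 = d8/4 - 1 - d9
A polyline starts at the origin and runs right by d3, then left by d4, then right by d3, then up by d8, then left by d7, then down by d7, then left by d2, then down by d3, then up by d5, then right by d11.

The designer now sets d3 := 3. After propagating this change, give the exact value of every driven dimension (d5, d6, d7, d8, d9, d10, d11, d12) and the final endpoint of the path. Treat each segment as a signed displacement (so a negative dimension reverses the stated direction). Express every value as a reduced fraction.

d5 = 6
d6 = 2/3
d7 = 11/3
d8 = 64
d9 = 463/5
d10 = 23/5
d11 = 9/5
d12 = -388/5
endpoint = (16/5, 190/3)

Apply edit: d3 := 3
  d5 = d3*2 = 6
  d6 = d4*2 = 2/3
  d7 = d4*2 + d5/2 = 11/3
  d8 = d1*4 = 64
  d9 = d2 + d1*5 + d5*2 = 463/5
  d10 = d2 + 4 = 23/5
  d11 = 8 - d1/5 - d3 = 9/5
  d12 = d8/4 - 1 - d9 = -388/5
Walk from origin (0, 0):
  seg 1: right by d3 = 3 → (3, 0)
  seg 2: left by d4 = 1/3 → (8/3, 0)
  seg 3: right by d3 = 3 → (17/3, 0)
  seg 4: up by d8 = 64 → (17/3, 64)
  seg 5: left by d7 = 11/3 → (2, 64)
  seg 6: down by d7 = 11/3 → (2, 181/3)
  seg 7: left by d2 = 3/5 → (7/5, 181/3)
  seg 8: down by d3 = 3 → (7/5, 172/3)
  seg 9: up by d5 = 6 → (7/5, 190/3)
  seg 10: right by d11 = 9/5 → (16/5, 190/3)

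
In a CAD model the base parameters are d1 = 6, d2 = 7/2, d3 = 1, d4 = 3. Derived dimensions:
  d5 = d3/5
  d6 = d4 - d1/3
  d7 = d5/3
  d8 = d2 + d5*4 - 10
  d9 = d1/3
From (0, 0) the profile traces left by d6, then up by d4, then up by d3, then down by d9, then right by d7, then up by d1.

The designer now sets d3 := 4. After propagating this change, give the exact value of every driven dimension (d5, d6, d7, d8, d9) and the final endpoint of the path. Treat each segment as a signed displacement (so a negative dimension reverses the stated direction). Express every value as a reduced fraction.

d5 = 4/5
d6 = 1
d7 = 4/15
d8 = -33/10
d9 = 2
endpoint = (-11/15, 11)

Apply edit: d3 := 4
  d5 = d3/5 = 4/5
  d6 = d4 - d1/3 = 1
  d7 = d5/3 = 4/15
  d8 = d2 + d5*4 - 10 = -33/10
  d9 = d1/3 = 2
Walk from origin (0, 0):
  seg 1: left by d6 = 1 → (-1, 0)
  seg 2: up by d4 = 3 → (-1, 3)
  seg 3: up by d3 = 4 → (-1, 7)
  seg 4: down by d9 = 2 → (-1, 5)
  seg 5: right by d7 = 4/15 → (-11/15, 5)
  seg 6: up by d1 = 6 → (-11/15, 11)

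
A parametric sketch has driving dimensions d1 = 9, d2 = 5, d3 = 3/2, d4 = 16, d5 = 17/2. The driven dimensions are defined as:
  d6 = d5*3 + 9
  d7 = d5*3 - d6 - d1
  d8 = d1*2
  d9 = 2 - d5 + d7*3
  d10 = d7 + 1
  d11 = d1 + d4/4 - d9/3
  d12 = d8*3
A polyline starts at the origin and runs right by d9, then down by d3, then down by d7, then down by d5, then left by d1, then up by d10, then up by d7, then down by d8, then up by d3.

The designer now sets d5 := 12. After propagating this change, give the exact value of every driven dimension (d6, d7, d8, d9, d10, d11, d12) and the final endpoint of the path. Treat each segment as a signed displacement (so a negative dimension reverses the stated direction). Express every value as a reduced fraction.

Apply edit: d5 := 12
  d6 = d5*3 + 9 = 45
  d7 = d5*3 - d6 - d1 = -18
  d8 = d1*2 = 18
  d9 = 2 - d5 + d7*3 = -64
  d10 = d7 + 1 = -17
  d11 = d1 + d4/4 - d9/3 = 103/3
  d12 = d8*3 = 54
Walk from origin (0, 0):
  seg 1: right by d9 = -64 → (-64, 0)
  seg 2: down by d3 = 3/2 → (-64, -3/2)
  seg 3: down by d7 = -18 → (-64, 33/2)
  seg 4: down by d5 = 12 → (-64, 9/2)
  seg 5: left by d1 = 9 → (-73, 9/2)
  seg 6: up by d10 = -17 → (-73, -25/2)
  seg 7: up by d7 = -18 → (-73, -61/2)
  seg 8: down by d8 = 18 → (-73, -97/2)
  seg 9: up by d3 = 3/2 → (-73, -47)

d6 = 45
d7 = -18
d8 = 18
d9 = -64
d10 = -17
d11 = 103/3
d12 = 54
endpoint = (-73, -47)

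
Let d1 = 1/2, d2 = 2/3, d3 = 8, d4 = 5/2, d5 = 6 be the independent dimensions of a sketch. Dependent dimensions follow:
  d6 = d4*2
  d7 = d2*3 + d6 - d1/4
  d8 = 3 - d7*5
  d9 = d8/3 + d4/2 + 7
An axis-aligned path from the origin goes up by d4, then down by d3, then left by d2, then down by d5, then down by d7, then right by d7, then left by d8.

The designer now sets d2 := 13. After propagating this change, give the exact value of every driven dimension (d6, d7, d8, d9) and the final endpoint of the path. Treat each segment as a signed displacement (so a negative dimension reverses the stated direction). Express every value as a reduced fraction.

d6 = 5
d7 = 351/8
d8 = -1731/8
d9 = -511/8
endpoint = (989/4, -443/8)

Apply edit: d2 := 13
  d6 = d4*2 = 5
  d7 = d2*3 + d6 - d1/4 = 351/8
  d8 = 3 - d7*5 = -1731/8
  d9 = d8/3 + d4/2 + 7 = -511/8
Walk from origin (0, 0):
  seg 1: up by d4 = 5/2 → (0, 5/2)
  seg 2: down by d3 = 8 → (0, -11/2)
  seg 3: left by d2 = 13 → (-13, -11/2)
  seg 4: down by d5 = 6 → (-13, -23/2)
  seg 5: down by d7 = 351/8 → (-13, -443/8)
  seg 6: right by d7 = 351/8 → (247/8, -443/8)
  seg 7: left by d8 = -1731/8 → (989/4, -443/8)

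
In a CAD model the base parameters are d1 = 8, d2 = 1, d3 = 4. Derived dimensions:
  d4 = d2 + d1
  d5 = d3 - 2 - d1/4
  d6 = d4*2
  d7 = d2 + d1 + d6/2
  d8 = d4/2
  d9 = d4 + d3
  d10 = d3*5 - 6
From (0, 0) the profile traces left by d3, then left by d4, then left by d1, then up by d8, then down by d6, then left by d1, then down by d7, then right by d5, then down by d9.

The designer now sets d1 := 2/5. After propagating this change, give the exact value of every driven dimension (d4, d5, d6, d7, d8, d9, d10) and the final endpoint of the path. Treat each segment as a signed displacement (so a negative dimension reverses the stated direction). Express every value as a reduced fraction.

d4 = 7/5
d5 = 19/10
d6 = 14/5
d7 = 14/5
d8 = 7/10
d9 = 27/5
d10 = 14
endpoint = (-43/10, -103/10)

Apply edit: d1 := 2/5
  d4 = d2 + d1 = 7/5
  d5 = d3 - 2 - d1/4 = 19/10
  d6 = d4*2 = 14/5
  d7 = d2 + d1 + d6/2 = 14/5
  d8 = d4/2 = 7/10
  d9 = d4 + d3 = 27/5
  d10 = d3*5 - 6 = 14
Walk from origin (0, 0):
  seg 1: left by d3 = 4 → (-4, 0)
  seg 2: left by d4 = 7/5 → (-27/5, 0)
  seg 3: left by d1 = 2/5 → (-29/5, 0)
  seg 4: up by d8 = 7/10 → (-29/5, 7/10)
  seg 5: down by d6 = 14/5 → (-29/5, -21/10)
  seg 6: left by d1 = 2/5 → (-31/5, -21/10)
  seg 7: down by d7 = 14/5 → (-31/5, -49/10)
  seg 8: right by d5 = 19/10 → (-43/10, -49/10)
  seg 9: down by d9 = 27/5 → (-43/10, -103/10)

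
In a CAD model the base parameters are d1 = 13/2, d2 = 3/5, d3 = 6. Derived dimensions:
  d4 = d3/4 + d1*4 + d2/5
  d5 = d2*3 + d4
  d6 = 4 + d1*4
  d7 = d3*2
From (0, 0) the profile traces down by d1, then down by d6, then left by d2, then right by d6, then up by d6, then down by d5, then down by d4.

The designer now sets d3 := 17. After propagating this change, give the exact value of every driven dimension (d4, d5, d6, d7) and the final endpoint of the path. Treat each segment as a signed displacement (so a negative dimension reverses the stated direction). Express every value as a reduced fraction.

d4 = 3037/100
d5 = 3217/100
d6 = 30
d7 = 34
endpoint = (147/5, -1726/25)

Apply edit: d3 := 17
  d4 = d3/4 + d1*4 + d2/5 = 3037/100
  d5 = d2*3 + d4 = 3217/100
  d6 = 4 + d1*4 = 30
  d7 = d3*2 = 34
Walk from origin (0, 0):
  seg 1: down by d1 = 13/2 → (0, -13/2)
  seg 2: down by d6 = 30 → (0, -73/2)
  seg 3: left by d2 = 3/5 → (-3/5, -73/2)
  seg 4: right by d6 = 30 → (147/5, -73/2)
  seg 5: up by d6 = 30 → (147/5, -13/2)
  seg 6: down by d5 = 3217/100 → (147/5, -3867/100)
  seg 7: down by d4 = 3037/100 → (147/5, -1726/25)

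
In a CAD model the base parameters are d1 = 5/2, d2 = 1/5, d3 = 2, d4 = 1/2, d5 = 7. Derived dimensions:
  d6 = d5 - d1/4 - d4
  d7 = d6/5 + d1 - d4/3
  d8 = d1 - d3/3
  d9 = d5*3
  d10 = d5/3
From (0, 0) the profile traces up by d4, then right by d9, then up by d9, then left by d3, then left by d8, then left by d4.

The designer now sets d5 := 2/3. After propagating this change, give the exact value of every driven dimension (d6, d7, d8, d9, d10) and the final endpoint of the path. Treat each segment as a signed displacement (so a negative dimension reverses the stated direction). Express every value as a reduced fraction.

Apply edit: d5 := 2/3
  d6 = d5 - d1/4 - d4 = -11/24
  d7 = d6/5 + d1 - d4/3 = 269/120
  d8 = d1 - d3/3 = 11/6
  d9 = d5*3 = 2
  d10 = d5/3 = 2/9
Walk from origin (0, 0):
  seg 1: up by d4 = 1/2 → (0, 1/2)
  seg 2: right by d9 = 2 → (2, 1/2)
  seg 3: up by d9 = 2 → (2, 5/2)
  seg 4: left by d3 = 2 → (0, 5/2)
  seg 5: left by d8 = 11/6 → (-11/6, 5/2)
  seg 6: left by d4 = 1/2 → (-7/3, 5/2)

d6 = -11/24
d7 = 269/120
d8 = 11/6
d9 = 2
d10 = 2/9
endpoint = (-7/3, 5/2)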